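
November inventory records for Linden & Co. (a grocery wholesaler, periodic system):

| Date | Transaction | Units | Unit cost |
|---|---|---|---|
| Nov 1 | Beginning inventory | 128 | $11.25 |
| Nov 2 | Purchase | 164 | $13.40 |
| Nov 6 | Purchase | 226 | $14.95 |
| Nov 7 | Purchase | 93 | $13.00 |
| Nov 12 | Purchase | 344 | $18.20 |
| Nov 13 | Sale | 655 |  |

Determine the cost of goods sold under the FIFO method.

Nov 13, 655 sold [FIFO — oldest first]: 128 @ $11.25 + 164 @ $13.40 + 226 @ $14.95 + 93 @ $13.00 + 44 @ $18.20 = $9,026.10
Ending inventory: 300 @ $18.20 = $5,460.00

COGS = $9,026.10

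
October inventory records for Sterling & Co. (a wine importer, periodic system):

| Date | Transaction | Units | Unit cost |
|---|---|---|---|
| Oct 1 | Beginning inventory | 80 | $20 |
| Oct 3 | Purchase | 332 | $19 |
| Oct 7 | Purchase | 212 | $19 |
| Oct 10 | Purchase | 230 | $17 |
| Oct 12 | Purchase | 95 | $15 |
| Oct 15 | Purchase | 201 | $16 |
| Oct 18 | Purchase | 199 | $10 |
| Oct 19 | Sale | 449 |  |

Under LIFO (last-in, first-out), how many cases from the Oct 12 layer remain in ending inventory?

Oct 19, 449 sold [LIFO — newest first]: 199 @ $10 + 201 @ $16 + 49 @ $15 = $5,941
Ending inventory: 80 @ $20 + 332 @ $19 + 212 @ $19 + 230 @ $17 + 46 @ $15 = $16,536

46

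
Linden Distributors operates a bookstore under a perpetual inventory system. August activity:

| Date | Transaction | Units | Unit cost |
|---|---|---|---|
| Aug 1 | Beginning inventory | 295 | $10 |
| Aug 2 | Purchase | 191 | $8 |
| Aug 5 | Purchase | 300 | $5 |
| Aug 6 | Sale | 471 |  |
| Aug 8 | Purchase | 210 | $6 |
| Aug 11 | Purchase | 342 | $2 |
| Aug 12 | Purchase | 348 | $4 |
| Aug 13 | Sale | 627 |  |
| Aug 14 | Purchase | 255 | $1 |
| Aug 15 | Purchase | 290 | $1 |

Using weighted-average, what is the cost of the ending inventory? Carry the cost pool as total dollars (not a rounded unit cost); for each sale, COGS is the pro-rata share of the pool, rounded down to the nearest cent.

After Aug 1: 295 on hand, pool $2,950.00 (≈ $10.0000 each)
After Aug 2: 486 on hand, pool $4,478.00 (≈ $9.2140 each)
After Aug 5: 786 on hand, pool $5,978.00 (≈ $7.6056 each)
Aug 6, sell 471: 471/786 × $5,978.00 → $3,582.23
After Aug 8: 525 on hand, pool $3,655.77 (≈ $6.9634 each)
After Aug 11: 867 on hand, pool $4,339.77 (≈ $5.0055 each)
After Aug 12: 1215 on hand, pool $5,731.77 (≈ $4.7175 each)
Aug 13, sell 627: 627/1215 × $5,731.77 → $2,957.87
After Aug 14: 843 on hand, pool $3,028.90 (≈ $3.5930 each)
After Aug 15: 1133 on hand, pool $3,318.90 (≈ $2.9293 each)
Total COGS = $3,582.23 + $2,957.87 = $6,540.10
Ending inventory (cost pool remaining) = $3,318.90

Ending inventory = $3,318.90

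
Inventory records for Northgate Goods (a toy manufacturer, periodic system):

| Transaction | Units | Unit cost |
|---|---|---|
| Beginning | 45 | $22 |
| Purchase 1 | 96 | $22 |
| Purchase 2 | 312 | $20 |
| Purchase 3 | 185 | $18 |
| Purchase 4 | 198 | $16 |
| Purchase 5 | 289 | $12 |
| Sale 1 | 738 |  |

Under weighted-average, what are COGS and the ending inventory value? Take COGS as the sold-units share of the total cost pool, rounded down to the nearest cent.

Sale 1, sell 738: 738/1125 × $19,308.00 → $12,666.04
Ending inventory (cost pool remaining) = $6,641.96

COGS = $12,666.04; ending inventory = $6,641.96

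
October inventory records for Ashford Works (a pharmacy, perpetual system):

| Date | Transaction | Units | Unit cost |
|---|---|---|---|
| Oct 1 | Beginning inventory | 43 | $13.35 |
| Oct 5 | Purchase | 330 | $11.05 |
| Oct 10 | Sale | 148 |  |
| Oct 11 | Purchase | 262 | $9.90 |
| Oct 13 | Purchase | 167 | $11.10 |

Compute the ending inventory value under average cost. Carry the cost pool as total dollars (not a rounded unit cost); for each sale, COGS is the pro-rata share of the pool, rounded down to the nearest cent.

After Oct 1: 43 on hand, pool $574.05 (≈ $13.3500 each)
After Oct 5: 373 on hand, pool $4,220.55 (≈ $11.3151 each)
Oct 10, sell 148: 148/373 × $4,220.55 → $1,674.64
After Oct 11: 487 on hand, pool $5,139.71 (≈ $10.5538 each)
After Oct 13: 654 on hand, pool $6,993.41 (≈ $10.6933 each)
Ending inventory (cost pool remaining) = $6,993.41

Ending inventory = $6,993.41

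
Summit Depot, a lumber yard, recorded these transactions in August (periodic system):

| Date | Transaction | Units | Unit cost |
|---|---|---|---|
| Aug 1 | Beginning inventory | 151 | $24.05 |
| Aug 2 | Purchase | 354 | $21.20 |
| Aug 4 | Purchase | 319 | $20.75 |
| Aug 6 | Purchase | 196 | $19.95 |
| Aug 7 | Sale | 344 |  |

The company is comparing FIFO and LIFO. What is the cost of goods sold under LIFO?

COGS = $6,981.20

FIFO COGS: 151 @ $24.05 + 193 @ $21.20 = $7,723.15
LIFO COGS: 196 @ $19.95 + 148 @ $20.75 = $6,981.20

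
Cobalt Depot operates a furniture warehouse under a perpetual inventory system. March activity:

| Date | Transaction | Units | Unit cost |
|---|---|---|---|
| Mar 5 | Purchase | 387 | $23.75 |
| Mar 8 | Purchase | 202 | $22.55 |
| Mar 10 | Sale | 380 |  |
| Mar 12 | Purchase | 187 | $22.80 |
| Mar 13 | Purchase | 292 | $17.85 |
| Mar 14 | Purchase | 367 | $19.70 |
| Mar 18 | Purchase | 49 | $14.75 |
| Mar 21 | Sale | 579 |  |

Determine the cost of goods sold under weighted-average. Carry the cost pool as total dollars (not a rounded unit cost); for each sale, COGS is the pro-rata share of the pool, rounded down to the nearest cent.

After Mar 5: 387 on hand, pool $9,191.25 (≈ $23.7500 each)
After Mar 8: 589 on hand, pool $13,746.35 (≈ $23.3385 each)
Mar 10, sell 380: 380/589 × $13,746.35 → $8,868.61
After Mar 12: 396 on hand, pool $9,141.34 (≈ $23.0842 each)
After Mar 13: 688 on hand, pool $14,353.54 (≈ $20.8627 each)
After Mar 14: 1055 on hand, pool $21,583.44 (≈ $20.4582 each)
After Mar 18: 1104 on hand, pool $22,306.19 (≈ $20.2049 each)
Mar 21, sell 579: 579/1104 × $22,306.19 → $11,698.62
Total COGS = $8,868.61 + $11,698.62 = $20,567.23
Ending inventory (cost pool remaining) = $10,607.57

COGS = $20,567.23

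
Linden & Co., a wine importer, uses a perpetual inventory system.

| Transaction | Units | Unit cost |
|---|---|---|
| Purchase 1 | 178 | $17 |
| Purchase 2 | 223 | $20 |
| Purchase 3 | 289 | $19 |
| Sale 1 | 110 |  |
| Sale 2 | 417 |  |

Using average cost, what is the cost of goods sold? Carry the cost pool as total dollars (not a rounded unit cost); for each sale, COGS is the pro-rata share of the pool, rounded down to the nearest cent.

COGS = $9,911.41

After Purchase 1: 178 on hand, pool $3,026.00 (≈ $17.0000 each)
After Purchase 2: 401 on hand, pool $7,486.00 (≈ $18.6683 each)
After Purchase 3: 690 on hand, pool $12,977.00 (≈ $18.8072 each)
Sale 1, sell 110: 110/690 × $12,977.00 → $2,068.79
Sale 2, sell 417: 417/580 × $10,908.21 → $7,842.62
Total COGS = $2,068.79 + $7,842.62 = $9,911.41
Ending inventory (cost pool remaining) = $3,065.59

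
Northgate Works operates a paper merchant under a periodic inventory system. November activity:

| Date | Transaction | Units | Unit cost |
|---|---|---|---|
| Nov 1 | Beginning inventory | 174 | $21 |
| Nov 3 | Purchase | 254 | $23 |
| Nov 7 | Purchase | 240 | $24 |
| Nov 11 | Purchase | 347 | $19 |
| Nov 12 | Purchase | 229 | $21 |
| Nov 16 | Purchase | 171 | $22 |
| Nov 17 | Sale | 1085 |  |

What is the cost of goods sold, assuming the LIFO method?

COGS = $23,178

Nov 17, 1085 sold [LIFO — newest first]: 171 @ $22 + 229 @ $21 + 347 @ $19 + 240 @ $24 + 98 @ $23 = $23,178
Ending inventory: 174 @ $21 + 156 @ $23 = $7,242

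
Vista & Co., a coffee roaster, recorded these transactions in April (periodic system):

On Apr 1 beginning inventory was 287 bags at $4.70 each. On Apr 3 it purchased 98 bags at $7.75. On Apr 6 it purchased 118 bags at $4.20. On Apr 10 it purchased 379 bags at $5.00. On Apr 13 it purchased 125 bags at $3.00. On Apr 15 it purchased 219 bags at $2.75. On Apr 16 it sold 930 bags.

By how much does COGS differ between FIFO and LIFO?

FIFO COGS: 287 @ $4.70 + 98 @ $7.75 + 118 @ $4.20 + 379 @ $5.00 + 48 @ $3.00 = $4,643.00
LIFO COGS: 219 @ $2.75 + 125 @ $3.00 + 379 @ $5.00 + 118 @ $4.20 + 89 @ $7.75 = $4,057.60
Difference = |$4,643.00 − $4,057.60| = $585.40

$585.40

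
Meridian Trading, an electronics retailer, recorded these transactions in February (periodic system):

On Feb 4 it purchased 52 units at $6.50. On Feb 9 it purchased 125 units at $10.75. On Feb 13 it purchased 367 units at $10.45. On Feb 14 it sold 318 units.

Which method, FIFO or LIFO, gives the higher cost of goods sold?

FIFO COGS: 52 @ $6.50 + 125 @ $10.75 + 141 @ $10.45 = $3,155.20
LIFO COGS: 318 @ $10.45 = $3,323.10

LIFO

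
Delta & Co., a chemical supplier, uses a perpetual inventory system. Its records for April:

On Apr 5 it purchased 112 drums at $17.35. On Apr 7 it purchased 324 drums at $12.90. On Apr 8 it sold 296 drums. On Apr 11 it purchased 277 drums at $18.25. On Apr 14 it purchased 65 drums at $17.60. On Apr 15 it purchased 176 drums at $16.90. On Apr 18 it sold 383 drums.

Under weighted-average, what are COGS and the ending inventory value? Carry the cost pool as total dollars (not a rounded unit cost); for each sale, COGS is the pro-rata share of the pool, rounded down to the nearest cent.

After Apr 5: 112 on hand, pool $1,943.20 (≈ $17.3500 each)
After Apr 7: 436 on hand, pool $6,122.80 (≈ $14.0431 each)
Apr 8, sell 296: 296/436 × $6,122.80 → $4,156.76
After Apr 11: 417 on hand, pool $7,021.29 (≈ $16.8376 each)
After Apr 14: 482 on hand, pool $8,165.29 (≈ $16.9404 each)
After Apr 15: 658 on hand, pool $11,139.69 (≈ $16.9296 each)
Apr 18, sell 383: 383/658 × $11,139.69 → $6,484.04
Total COGS = $4,156.76 + $6,484.04 = $10,640.80
Ending inventory (cost pool remaining) = $4,655.65
Check: goods available $15,296.45 = COGS $10,640.80 + ending $4,655.65

COGS = $10,640.80; ending inventory = $4,655.65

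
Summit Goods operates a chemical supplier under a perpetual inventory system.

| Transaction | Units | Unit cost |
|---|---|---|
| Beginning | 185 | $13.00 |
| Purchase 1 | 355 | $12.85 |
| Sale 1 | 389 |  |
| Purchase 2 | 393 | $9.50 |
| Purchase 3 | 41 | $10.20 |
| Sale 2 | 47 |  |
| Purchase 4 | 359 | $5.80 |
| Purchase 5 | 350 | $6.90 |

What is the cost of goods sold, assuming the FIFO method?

Sale 1 (389) [FIFO — oldest first]: 185 @ $13.00 + 204 @ $12.85 = $5,026.40
Sale 2 (47) [FIFO — oldest first]: 47 @ $12.85 = $603.95
Total COGS = $5,026.40 + $603.95 = $5,630.35
Ending inventory: 104 @ $12.85 + 393 @ $9.50 + 41 @ $10.20 + 359 @ $5.80 + 350 @ $6.90 = $9,985.30

COGS = $5,630.35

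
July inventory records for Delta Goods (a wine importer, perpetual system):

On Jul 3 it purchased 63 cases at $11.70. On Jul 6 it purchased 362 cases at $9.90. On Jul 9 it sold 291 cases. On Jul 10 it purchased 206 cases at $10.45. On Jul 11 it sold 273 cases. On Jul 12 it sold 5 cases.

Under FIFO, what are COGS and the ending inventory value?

Jul 9, 291 sold [FIFO — oldest first]: 63 @ $11.70 + 228 @ $9.90 = $2,994.30
Jul 11, 273 sold [FIFO — oldest first]: 134 @ $9.90 + 139 @ $10.45 = $2,779.15
Jul 12, 5 sold [FIFO — oldest first]: 5 @ $10.45 = $52.25
Total COGS = $2,994.30 + $2,779.15 + $52.25 = $5,825.70
Ending inventory: 62 @ $10.45 = $647.90

COGS = $5,825.70; ending inventory = $647.90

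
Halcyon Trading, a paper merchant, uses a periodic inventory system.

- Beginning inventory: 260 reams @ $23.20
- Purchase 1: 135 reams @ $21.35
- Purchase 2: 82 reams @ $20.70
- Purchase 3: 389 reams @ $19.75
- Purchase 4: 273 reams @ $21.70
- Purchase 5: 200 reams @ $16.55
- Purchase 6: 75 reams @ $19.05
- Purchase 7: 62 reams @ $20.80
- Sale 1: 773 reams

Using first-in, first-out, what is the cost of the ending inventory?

Sale 1 (773) [FIFO — oldest first]: 260 @ $23.20 + 135 @ $21.35 + 82 @ $20.70 + 296 @ $19.75 = $16,457.65
Ending inventory: 93 @ $19.75 + 273 @ $21.70 + 200 @ $16.55 + 75 @ $19.05 + 62 @ $20.80 = $13,789.20
Check: goods available $30,246.85 = COGS $16,457.65 + ending $13,789.20

Ending inventory = $13,789.20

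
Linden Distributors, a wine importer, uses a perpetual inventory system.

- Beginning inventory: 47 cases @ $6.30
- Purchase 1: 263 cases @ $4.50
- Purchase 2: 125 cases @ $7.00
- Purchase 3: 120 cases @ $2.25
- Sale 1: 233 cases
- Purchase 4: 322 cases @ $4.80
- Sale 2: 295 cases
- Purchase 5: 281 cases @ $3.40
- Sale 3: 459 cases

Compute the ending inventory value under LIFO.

Sale 1 (233) [LIFO — newest first]: 120 @ $2.25 + 113 @ $7.00 = $1,061.00
Sale 2 (295) [LIFO — newest first]: 295 @ $4.80 = $1,416.00
Sale 3 (459) [LIFO — newest first]: 281 @ $3.40 + 27 @ $4.80 + 12 @ $7.00 + 139 @ $4.50 = $1,794.50
Total COGS = $1,061.00 + $1,416.00 + $1,794.50 = $4,271.50
Ending inventory: 47 @ $6.30 + 124 @ $4.50 = $854.10

Ending inventory = $854.10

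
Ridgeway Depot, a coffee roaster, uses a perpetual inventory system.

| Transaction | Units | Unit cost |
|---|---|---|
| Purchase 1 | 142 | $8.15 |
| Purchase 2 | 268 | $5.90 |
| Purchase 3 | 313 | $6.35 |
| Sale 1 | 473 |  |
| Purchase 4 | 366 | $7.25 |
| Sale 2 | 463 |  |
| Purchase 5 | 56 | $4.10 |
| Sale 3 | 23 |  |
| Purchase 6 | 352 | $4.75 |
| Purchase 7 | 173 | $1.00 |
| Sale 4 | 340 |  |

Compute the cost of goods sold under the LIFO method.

COGS = $7,217.90

Sale 1 (473) [LIFO — newest first]: 313 @ $6.35 + 160 @ $5.90 = $2,931.55
Sale 2 (463) [LIFO — newest first]: 366 @ $7.25 + 97 @ $5.90 = $3,225.80
Sale 3 (23) [LIFO — newest first]: 23 @ $4.10 = $94.30
Sale 4 (340) [LIFO — newest first]: 173 @ $1.00 + 167 @ $4.75 = $966.25
Total COGS = $2,931.55 + $3,225.80 + $94.30 + $966.25 = $7,217.90
Ending inventory: 142 @ $8.15 + 11 @ $5.90 + 33 @ $4.10 + 185 @ $4.75 = $2,236.25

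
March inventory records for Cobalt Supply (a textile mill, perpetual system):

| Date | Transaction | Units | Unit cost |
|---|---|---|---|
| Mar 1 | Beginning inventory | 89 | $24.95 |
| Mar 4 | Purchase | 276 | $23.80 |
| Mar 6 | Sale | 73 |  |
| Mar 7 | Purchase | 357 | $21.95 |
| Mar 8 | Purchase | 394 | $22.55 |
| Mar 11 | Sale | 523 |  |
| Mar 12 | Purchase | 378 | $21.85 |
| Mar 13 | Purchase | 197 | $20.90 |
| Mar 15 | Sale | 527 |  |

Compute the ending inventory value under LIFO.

Ending inventory = $13,105.35

Mar 6, 73 sold [LIFO — newest first]: 73 @ $23.80 = $1,737.40
Mar 11, 523 sold [LIFO — newest first]: 394 @ $22.55 + 129 @ $21.95 = $11,716.25
Mar 15, 527 sold [LIFO — newest first]: 197 @ $20.90 + 330 @ $21.85 = $11,327.80
Total COGS = $1,737.40 + $11,716.25 + $11,327.80 = $24,781.45
Ending inventory: 89 @ $24.95 + 203 @ $23.80 + 228 @ $21.95 + 48 @ $21.85 = $13,105.35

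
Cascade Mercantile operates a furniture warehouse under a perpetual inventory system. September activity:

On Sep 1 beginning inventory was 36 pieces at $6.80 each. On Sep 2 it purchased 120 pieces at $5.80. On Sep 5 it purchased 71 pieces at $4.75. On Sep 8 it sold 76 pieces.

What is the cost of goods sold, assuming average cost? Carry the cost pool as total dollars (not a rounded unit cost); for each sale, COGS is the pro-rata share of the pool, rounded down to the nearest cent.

COGS = $427.89

After Sep 1: 36 on hand, pool $244.80 (≈ $6.8000 each)
After Sep 2: 156 on hand, pool $940.80 (≈ $6.0308 each)
After Sep 5: 227 on hand, pool $1,278.05 (≈ $5.6302 each)
Sep 8, sell 76: 76/227 × $1,278.05 → $427.89
Ending inventory (cost pool remaining) = $850.16
Check: goods available $1,278.05 = COGS $427.89 + ending $850.16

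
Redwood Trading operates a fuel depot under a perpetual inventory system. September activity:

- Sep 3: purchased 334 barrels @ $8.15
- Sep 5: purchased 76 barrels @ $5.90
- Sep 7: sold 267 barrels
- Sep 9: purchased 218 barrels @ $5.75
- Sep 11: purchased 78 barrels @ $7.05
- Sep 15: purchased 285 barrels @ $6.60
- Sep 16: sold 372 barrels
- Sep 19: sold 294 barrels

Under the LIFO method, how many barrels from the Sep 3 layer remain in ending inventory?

Sep 7, 267 sold [LIFO — newest first]: 76 @ $5.90 + 191 @ $8.15 = $2,005.05
Sep 16, 372 sold [LIFO — newest first]: 285 @ $6.60 + 78 @ $7.05 + 9 @ $5.75 = $2,482.65
Sep 19, 294 sold [LIFO — newest first]: 209 @ $5.75 + 85 @ $8.15 = $1,894.50
Total COGS = $2,005.05 + $2,482.65 + $1,894.50 = $6,382.20
Ending inventory: 58 @ $8.15 = $472.70

58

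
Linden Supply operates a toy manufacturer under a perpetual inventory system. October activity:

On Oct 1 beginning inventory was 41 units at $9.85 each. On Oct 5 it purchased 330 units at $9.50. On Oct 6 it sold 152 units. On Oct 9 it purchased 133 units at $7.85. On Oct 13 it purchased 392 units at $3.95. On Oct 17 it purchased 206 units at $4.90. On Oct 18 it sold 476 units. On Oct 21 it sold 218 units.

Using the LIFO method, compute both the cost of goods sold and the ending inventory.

COGS = $4,755.40; ending inventory = $2,385.30

Oct 6, 152 sold [LIFO — newest first]: 152 @ $9.50 = $1,444.00
Oct 18, 476 sold [LIFO — newest first]: 206 @ $4.90 + 270 @ $3.95 = $2,075.90
Oct 21, 218 sold [LIFO — newest first]: 122 @ $3.95 + 96 @ $7.85 = $1,235.50
Total COGS = $1,444.00 + $2,075.90 + $1,235.50 = $4,755.40
Ending inventory: 41 @ $9.85 + 178 @ $9.50 + 37 @ $7.85 = $2,385.30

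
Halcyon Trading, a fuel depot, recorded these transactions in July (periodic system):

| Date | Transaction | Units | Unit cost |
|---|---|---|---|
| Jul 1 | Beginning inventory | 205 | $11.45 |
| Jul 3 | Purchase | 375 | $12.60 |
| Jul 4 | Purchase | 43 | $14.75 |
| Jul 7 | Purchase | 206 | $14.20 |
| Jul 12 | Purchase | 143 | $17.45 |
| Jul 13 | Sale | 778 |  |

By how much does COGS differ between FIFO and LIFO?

$998.25

FIFO COGS: 205 @ $11.45 + 375 @ $12.60 + 43 @ $14.75 + 155 @ $14.20 = $9,907.50
LIFO COGS: 143 @ $17.45 + 206 @ $14.20 + 43 @ $14.75 + 375 @ $12.60 + 11 @ $11.45 = $10,905.75
Difference = |$9,907.50 − $10,905.75| = $998.25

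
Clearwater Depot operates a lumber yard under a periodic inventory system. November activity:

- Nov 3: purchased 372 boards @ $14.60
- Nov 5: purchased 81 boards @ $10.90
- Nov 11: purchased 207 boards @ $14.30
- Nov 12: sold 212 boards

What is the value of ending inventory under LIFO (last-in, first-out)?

Nov 12, 212 sold [LIFO — newest first]: 207 @ $14.30 + 5 @ $10.90 = $3,014.60
Ending inventory: 372 @ $14.60 + 76 @ $10.90 = $6,259.60
Check: goods available $9,274.20 = COGS $3,014.60 + ending $6,259.60

Ending inventory = $6,259.60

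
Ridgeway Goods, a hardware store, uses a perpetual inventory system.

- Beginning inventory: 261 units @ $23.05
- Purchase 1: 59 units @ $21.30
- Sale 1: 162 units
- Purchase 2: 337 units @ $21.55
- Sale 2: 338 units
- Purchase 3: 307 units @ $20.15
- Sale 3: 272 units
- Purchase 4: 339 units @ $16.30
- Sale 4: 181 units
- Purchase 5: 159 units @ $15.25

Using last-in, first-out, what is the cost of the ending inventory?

Sale 1 (162) [LIFO — newest first]: 59 @ $21.30 + 103 @ $23.05 = $3,630.85
Sale 2 (338) [LIFO — newest first]: 337 @ $21.55 + 1 @ $23.05 = $7,285.40
Sale 3 (272) [LIFO — newest first]: 272 @ $20.15 = $5,480.80
Sale 4 (181) [LIFO — newest first]: 181 @ $16.30 = $2,950.30
Total COGS = $3,630.85 + $7,285.40 + $5,480.80 + $2,950.30 = $19,347.35
Ending inventory: 157 @ $23.05 + 35 @ $20.15 + 158 @ $16.30 + 159 @ $15.25 = $9,324.25

Ending inventory = $9,324.25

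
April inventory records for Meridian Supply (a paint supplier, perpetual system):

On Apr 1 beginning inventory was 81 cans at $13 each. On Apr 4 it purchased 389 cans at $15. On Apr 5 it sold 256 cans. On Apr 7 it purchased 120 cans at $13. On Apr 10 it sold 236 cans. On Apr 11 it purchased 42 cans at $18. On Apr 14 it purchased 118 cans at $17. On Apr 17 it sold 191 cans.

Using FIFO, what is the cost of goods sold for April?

COGS = $10,071

Apr 5, 256 sold [FIFO — oldest first]: 81 @ $13 + 175 @ $15 = $3,678
Apr 10, 236 sold [FIFO — oldest first]: 214 @ $15 + 22 @ $13 = $3,496
Apr 17, 191 sold [FIFO — oldest first]: 98 @ $13 + 42 @ $18 + 51 @ $17 = $2,897
Total COGS = $3,678 + $3,496 + $2,897 = $10,071
Ending inventory: 67 @ $17 = $1,139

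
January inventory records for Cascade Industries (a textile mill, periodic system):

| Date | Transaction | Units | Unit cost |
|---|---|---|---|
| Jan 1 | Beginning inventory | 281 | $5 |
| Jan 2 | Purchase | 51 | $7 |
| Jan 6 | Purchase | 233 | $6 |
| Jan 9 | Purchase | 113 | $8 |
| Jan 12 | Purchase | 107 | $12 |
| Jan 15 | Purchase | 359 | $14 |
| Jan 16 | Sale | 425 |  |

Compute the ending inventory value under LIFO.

Jan 16, 425 sold [LIFO — newest first]: 359 @ $14 + 66 @ $12 = $5,818
Ending inventory: 281 @ $5 + 51 @ $7 + 233 @ $6 + 113 @ $8 + 41 @ $12 = $4,556

Ending inventory = $4,556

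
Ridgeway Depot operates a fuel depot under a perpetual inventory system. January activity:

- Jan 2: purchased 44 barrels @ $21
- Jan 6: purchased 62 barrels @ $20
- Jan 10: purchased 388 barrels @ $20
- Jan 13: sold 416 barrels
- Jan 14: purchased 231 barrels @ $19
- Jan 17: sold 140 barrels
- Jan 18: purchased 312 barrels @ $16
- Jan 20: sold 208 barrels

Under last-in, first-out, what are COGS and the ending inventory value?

Jan 13, 416 sold [LIFO — newest first]: 388 @ $20 + 28 @ $20 = $8,320
Jan 17, 140 sold [LIFO — newest first]: 140 @ $19 = $2,660
Jan 20, 208 sold [LIFO — newest first]: 208 @ $16 = $3,328
Total COGS = $8,320 + $2,660 + $3,328 = $14,308
Ending inventory: 44 @ $21 + 34 @ $20 + 91 @ $19 + 104 @ $16 = $4,997
Check: goods available $19,305 = COGS $14,308 + ending $4,997

COGS = $14,308; ending inventory = $4,997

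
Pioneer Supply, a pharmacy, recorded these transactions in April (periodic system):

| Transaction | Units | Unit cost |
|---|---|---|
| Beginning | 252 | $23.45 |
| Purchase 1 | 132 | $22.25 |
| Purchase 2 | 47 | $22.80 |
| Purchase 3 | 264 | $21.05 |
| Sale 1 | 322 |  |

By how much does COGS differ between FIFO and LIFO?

FIFO COGS: 252 @ $23.45 + 70 @ $22.25 = $7,466.90
LIFO COGS: 264 @ $21.05 + 47 @ $22.80 + 11 @ $22.25 = $6,873.55
Difference = |$7,466.90 − $6,873.55| = $593.35

$593.35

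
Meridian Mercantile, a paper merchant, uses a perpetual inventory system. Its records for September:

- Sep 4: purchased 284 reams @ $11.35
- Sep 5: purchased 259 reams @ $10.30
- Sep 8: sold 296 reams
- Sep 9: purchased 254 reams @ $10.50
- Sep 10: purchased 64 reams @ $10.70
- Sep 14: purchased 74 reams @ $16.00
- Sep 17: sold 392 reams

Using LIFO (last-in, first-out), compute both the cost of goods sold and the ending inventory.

Sep 8, 296 sold [LIFO — newest first]: 259 @ $10.30 + 37 @ $11.35 = $3,087.65
Sep 17, 392 sold [LIFO — newest first]: 74 @ $16.00 + 64 @ $10.70 + 254 @ $10.50 = $4,535.80
Total COGS = $3,087.65 + $4,535.80 = $7,623.45
Ending inventory: 247 @ $11.35 = $2,803.45

COGS = $7,623.45; ending inventory = $2,803.45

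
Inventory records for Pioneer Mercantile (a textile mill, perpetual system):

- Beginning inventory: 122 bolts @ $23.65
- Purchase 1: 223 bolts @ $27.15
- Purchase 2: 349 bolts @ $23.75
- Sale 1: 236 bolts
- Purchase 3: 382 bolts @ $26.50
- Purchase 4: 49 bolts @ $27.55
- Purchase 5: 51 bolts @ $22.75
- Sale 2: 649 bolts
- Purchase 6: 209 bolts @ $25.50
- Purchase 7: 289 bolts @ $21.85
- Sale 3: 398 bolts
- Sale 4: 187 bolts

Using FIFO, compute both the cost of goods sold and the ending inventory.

Sale 1 (236) [FIFO — oldest first]: 122 @ $23.65 + 114 @ $27.15 = $5,980.40
Sale 2 (649) [FIFO — oldest first]: 109 @ $27.15 + 349 @ $23.75 + 191 @ $26.50 = $16,309.60
Sale 3 (398) [FIFO — oldest first]: 191 @ $26.50 + 49 @ $27.55 + 51 @ $22.75 + 107 @ $25.50 = $10,300.20
Sale 4 (187) [FIFO — oldest first]: 102 @ $25.50 + 85 @ $21.85 = $4,458.25
Total COGS = $5,980.40 + $16,309.60 + $10,300.20 + $4,458.25 = $37,048.45
Ending inventory: 204 @ $21.85 = $4,457.40
Check: goods available $41,505.85 = COGS $37,048.45 + ending $4,457.40

COGS = $37,048.45; ending inventory = $4,457.40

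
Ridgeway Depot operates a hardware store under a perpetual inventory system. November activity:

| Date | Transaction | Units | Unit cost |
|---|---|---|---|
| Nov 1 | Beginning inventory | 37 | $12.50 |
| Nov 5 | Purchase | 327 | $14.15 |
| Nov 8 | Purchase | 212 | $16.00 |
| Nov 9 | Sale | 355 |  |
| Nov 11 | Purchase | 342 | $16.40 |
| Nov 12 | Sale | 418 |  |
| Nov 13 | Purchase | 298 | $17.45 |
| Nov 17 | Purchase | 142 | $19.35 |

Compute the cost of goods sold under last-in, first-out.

COGS = $12,099.65

Nov 9, 355 sold [LIFO — newest first]: 212 @ $16.00 + 143 @ $14.15 = $5,415.45
Nov 12, 418 sold [LIFO — newest first]: 342 @ $16.40 + 76 @ $14.15 = $6,684.20
Total COGS = $5,415.45 + $6,684.20 = $12,099.65
Ending inventory: 37 @ $12.50 + 108 @ $14.15 + 298 @ $17.45 + 142 @ $19.35 = $9,938.50
Check: goods available $22,038.15 = COGS $12,099.65 + ending $9,938.50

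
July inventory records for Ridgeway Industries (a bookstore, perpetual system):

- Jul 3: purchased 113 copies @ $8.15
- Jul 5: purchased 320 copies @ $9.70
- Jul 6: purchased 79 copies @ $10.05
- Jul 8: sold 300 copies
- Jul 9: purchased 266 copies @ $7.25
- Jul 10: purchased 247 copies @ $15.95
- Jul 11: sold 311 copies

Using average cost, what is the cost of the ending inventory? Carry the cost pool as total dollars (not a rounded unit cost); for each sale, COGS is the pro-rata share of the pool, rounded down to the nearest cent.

Ending inventory = $4,490.32

After Jul 3: 113 on hand, pool $920.95 (≈ $8.1500 each)
After Jul 5: 433 on hand, pool $4,024.95 (≈ $9.2955 each)
After Jul 6: 512 on hand, pool $4,818.90 (≈ $9.4119 each)
Jul 8, sell 300: 300/512 × $4,818.90 → $2,823.57
After Jul 9: 478 on hand, pool $3,923.83 (≈ $8.2088 each)
After Jul 10: 725 on hand, pool $7,863.48 (≈ $10.8462 each)
Jul 11, sell 311: 311/725 × $7,863.48 → $3,373.16
Total COGS = $2,823.57 + $3,373.16 = $6,196.73
Ending inventory (cost pool remaining) = $4,490.32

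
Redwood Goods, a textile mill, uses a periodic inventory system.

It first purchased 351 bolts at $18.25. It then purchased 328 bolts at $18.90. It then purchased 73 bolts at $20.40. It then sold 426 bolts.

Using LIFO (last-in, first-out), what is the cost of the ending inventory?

Sale 1 (426) [LIFO — newest first]: 73 @ $20.40 + 328 @ $18.90 + 25 @ $18.25 = $8,144.65
Ending inventory: 326 @ $18.25 = $5,949.50
Check: goods available $14,094.15 = COGS $8,144.65 + ending $5,949.50

Ending inventory = $5,949.50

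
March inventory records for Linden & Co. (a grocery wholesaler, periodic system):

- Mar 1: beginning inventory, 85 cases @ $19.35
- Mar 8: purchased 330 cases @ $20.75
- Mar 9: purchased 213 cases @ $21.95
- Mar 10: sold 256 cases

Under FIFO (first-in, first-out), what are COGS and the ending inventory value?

COGS = $5,193.00; ending inventory = $7,974.60

Mar 10, 256 sold [FIFO — oldest first]: 85 @ $19.35 + 171 @ $20.75 = $5,193.00
Ending inventory: 159 @ $20.75 + 213 @ $21.95 = $7,974.60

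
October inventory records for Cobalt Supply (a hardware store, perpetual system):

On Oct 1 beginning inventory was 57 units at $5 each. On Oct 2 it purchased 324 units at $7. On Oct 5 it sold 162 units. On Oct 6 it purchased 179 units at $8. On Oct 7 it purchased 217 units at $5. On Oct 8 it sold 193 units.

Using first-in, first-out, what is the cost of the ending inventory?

Ending inventory = $2,699

Oct 5, 162 sold [FIFO — oldest first]: 57 @ $5 + 105 @ $7 = $1,020
Oct 8, 193 sold [FIFO — oldest first]: 193 @ $7 = $1,351
Total COGS = $1,020 + $1,351 = $2,371
Ending inventory: 26 @ $7 + 179 @ $8 + 217 @ $5 = $2,699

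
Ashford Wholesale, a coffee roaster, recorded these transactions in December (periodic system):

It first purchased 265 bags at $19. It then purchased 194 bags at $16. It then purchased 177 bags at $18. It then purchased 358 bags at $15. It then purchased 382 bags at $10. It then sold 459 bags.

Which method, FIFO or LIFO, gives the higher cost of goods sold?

FIFO

FIFO COGS: 265 @ $19 + 194 @ $16 = $8,139
LIFO COGS: 382 @ $10 + 77 @ $15 = $4,975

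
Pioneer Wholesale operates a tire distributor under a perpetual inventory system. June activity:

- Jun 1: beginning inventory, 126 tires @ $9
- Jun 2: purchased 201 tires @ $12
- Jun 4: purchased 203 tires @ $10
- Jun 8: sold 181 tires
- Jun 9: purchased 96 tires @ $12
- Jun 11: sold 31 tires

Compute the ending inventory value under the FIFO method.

Jun 8, 181 sold [FIFO — oldest first]: 126 @ $9 + 55 @ $12 = $1,794
Jun 11, 31 sold [FIFO — oldest first]: 31 @ $12 = $372
Total COGS = $1,794 + $372 = $2,166
Ending inventory: 115 @ $12 + 203 @ $10 + 96 @ $12 = $4,562

Ending inventory = $4,562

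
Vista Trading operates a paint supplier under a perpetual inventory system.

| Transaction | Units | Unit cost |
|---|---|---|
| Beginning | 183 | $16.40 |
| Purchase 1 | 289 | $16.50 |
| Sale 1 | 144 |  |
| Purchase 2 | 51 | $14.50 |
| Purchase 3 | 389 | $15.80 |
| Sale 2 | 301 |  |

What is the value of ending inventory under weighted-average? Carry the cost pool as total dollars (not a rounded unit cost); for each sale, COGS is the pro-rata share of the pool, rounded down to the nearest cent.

After Beginning: 183 on hand, pool $3,001.20 (≈ $16.4000 each)
After Purchase 1: 472 on hand, pool $7,769.70 (≈ $16.4612 each)
Sale 1, sell 144: 144/472 × $7,769.70 → $2,370.41
After Purchase 2: 379 on hand, pool $6,138.79 (≈ $16.1973 each)
After Purchase 3: 768 on hand, pool $12,284.99 (≈ $15.9961 each)
Sale 2, sell 301: 301/768 × $12,284.99 → $4,814.82
Total COGS = $2,370.41 + $4,814.82 = $7,185.23
Ending inventory (cost pool remaining) = $7,470.17

Ending inventory = $7,470.17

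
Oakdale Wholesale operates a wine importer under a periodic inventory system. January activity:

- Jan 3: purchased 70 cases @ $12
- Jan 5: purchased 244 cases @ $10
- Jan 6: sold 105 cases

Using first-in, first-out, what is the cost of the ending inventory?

Ending inventory = $2,090

Jan 6, 105 sold [FIFO — oldest first]: 70 @ $12 + 35 @ $10 = $1,190
Ending inventory: 209 @ $10 = $2,090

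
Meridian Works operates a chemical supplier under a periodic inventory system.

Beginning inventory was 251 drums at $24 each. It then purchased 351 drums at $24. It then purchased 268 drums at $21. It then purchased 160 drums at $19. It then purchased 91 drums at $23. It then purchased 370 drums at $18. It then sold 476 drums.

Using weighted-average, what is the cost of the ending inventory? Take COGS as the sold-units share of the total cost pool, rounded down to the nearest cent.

Ending inventory = $21,694.86

Sale 1, sell 476: 476/1491 × $31,869.00 → $10,174.14
Ending inventory (cost pool remaining) = $21,694.86
Check: goods available $31,869.00 = COGS $10,174.14 + ending $21,694.86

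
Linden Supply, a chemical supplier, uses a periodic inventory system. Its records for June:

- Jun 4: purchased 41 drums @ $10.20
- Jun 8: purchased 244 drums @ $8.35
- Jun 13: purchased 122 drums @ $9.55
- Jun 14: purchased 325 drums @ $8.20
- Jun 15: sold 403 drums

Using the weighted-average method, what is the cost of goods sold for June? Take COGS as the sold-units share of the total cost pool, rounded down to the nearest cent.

COGS = $3,460.56

Jun 15, sell 403: 403/732 × $6,285.70 → $3,460.56
Ending inventory (cost pool remaining) = $2,825.14
Check: goods available $6,285.70 = COGS $3,460.56 + ending $2,825.14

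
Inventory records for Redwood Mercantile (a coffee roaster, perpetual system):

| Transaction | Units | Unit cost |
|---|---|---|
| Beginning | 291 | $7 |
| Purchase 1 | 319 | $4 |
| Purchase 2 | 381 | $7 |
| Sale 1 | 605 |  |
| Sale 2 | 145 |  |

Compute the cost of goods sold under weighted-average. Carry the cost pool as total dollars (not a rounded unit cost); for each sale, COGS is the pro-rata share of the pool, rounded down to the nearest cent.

COGS = $4,525.72

After Beginning: 291 on hand, pool $2,037.00 (≈ $7.0000 each)
After Purchase 1: 610 on hand, pool $3,313.00 (≈ $5.4311 each)
After Purchase 2: 991 on hand, pool $5,980.00 (≈ $6.0343 each)
Sale 1, sell 605: 605/991 × $5,980.00 → $3,650.75
Sale 2, sell 145: 145/386 × $2,329.25 → $874.97
Total COGS = $3,650.75 + $874.97 = $4,525.72
Ending inventory (cost pool remaining) = $1,454.28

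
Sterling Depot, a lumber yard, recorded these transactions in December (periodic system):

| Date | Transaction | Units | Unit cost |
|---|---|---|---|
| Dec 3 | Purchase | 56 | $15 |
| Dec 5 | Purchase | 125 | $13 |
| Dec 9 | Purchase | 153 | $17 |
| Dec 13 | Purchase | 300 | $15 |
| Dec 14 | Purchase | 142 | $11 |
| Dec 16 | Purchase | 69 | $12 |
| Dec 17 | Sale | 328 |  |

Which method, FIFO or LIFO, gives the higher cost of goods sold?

FIFO COGS: 56 @ $15 + 125 @ $13 + 147 @ $17 = $4,964
LIFO COGS: 69 @ $12 + 142 @ $11 + 117 @ $15 = $4,145

FIFO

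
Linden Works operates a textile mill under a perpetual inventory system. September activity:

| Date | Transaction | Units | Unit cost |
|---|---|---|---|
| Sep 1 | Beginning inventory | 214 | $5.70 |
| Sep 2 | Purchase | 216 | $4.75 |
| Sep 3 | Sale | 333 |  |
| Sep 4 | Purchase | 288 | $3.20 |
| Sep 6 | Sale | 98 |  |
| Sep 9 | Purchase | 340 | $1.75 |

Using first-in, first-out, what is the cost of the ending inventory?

Ending inventory = $1,513.40

Sep 3, 333 sold [FIFO — oldest first]: 214 @ $5.70 + 119 @ $4.75 = $1,785.05
Sep 6, 98 sold [FIFO — oldest first]: 97 @ $4.75 + 1 @ $3.20 = $463.95
Total COGS = $1,785.05 + $463.95 = $2,249.00
Ending inventory: 287 @ $3.20 + 340 @ $1.75 = $1,513.40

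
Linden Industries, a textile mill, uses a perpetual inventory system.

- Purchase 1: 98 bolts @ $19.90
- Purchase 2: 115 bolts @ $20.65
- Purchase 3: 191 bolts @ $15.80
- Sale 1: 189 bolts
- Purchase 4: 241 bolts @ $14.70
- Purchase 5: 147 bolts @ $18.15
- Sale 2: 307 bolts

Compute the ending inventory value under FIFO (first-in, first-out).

Sale 1 (189) [FIFO — oldest first]: 98 @ $19.90 + 91 @ $20.65 = $3,829.35
Sale 2 (307) [FIFO — oldest first]: 24 @ $20.65 + 191 @ $15.80 + 92 @ $14.70 = $4,865.80
Total COGS = $3,829.35 + $4,865.80 = $8,695.15
Ending inventory: 149 @ $14.70 + 147 @ $18.15 = $4,858.35

Ending inventory = $4,858.35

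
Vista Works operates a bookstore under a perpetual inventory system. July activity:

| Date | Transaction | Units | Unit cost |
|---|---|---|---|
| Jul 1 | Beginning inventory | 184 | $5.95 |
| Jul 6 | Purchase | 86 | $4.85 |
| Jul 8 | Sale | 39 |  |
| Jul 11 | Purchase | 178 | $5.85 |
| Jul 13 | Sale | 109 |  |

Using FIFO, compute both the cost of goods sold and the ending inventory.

COGS = $880.60; ending inventory = $1,672.60

Jul 8, 39 sold [FIFO — oldest first]: 39 @ $5.95 = $232.05
Jul 13, 109 sold [FIFO — oldest first]: 109 @ $5.95 = $648.55
Total COGS = $232.05 + $648.55 = $880.60
Ending inventory: 36 @ $5.95 + 86 @ $4.85 + 178 @ $5.85 = $1,672.60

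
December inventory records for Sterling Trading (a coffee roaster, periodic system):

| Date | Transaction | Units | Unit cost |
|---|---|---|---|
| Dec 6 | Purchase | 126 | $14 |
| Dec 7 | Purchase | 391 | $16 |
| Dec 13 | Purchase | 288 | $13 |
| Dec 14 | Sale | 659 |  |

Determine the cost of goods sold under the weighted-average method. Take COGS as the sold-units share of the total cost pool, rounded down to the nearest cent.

Dec 14, sell 659: 659/805 × $11,764.00 → $9,630.40
Ending inventory (cost pool remaining) = $2,133.60
Check: goods available $11,764.00 = COGS $9,630.40 + ending $2,133.60

COGS = $9,630.40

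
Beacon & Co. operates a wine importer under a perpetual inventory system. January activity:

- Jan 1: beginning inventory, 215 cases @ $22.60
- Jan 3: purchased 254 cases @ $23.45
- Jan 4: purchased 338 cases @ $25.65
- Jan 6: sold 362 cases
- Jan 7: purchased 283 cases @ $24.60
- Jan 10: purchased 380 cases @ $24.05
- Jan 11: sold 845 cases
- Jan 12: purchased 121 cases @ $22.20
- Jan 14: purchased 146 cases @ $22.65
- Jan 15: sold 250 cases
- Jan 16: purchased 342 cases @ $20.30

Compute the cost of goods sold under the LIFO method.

Jan 6, 362 sold [LIFO — newest first]: 338 @ $25.65 + 24 @ $23.45 = $9,232.50
Jan 11, 845 sold [LIFO — newest first]: 380 @ $24.05 + 283 @ $24.60 + 182 @ $23.45 = $20,368.70
Jan 15, 250 sold [LIFO — newest first]: 146 @ $22.65 + 104 @ $22.20 = $5,615.70
Total COGS = $9,232.50 + $20,368.70 + $5,615.70 = $35,216.90
Ending inventory: 215 @ $22.60 + 48 @ $23.45 + 17 @ $22.20 + 342 @ $20.30 = $13,304.60
Check: goods available $48,521.50 = COGS $35,216.90 + ending $13,304.60

COGS = $35,216.90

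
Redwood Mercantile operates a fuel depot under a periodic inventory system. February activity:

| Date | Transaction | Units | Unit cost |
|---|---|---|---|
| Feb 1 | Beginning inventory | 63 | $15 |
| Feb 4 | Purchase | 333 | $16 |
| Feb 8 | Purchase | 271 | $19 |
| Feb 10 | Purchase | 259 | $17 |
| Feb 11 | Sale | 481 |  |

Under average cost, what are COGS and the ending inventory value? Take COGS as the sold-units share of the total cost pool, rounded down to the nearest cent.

COGS = $8,220.11; ending inventory = $7,604.89

Feb 11, sell 481: 481/926 × $15,825.00 → $8,220.11
Ending inventory (cost pool remaining) = $7,604.89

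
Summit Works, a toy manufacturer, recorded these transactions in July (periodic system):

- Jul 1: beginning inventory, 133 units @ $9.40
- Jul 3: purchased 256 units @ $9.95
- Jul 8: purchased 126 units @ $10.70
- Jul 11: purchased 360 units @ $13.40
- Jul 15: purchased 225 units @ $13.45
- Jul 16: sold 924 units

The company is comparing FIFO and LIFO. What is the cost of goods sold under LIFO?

COGS = $11,317.80

FIFO COGS: 133 @ $9.40 + 256 @ $9.95 + 126 @ $10.70 + 360 @ $13.40 + 49 @ $13.45 = $10,628.65
LIFO COGS: 225 @ $13.45 + 360 @ $13.40 + 126 @ $10.70 + 213 @ $9.95 = $11,317.80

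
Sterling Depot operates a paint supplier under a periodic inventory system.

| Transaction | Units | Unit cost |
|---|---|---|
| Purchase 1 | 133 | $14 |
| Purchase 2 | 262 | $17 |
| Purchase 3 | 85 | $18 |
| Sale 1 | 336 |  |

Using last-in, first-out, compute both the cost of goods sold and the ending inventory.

Sale 1 (336) [LIFO — newest first]: 85 @ $18 + 251 @ $17 = $5,797
Ending inventory: 133 @ $14 + 11 @ $17 = $2,049
Check: goods available $7,846 = COGS $5,797 + ending $2,049

COGS = $5,797; ending inventory = $2,049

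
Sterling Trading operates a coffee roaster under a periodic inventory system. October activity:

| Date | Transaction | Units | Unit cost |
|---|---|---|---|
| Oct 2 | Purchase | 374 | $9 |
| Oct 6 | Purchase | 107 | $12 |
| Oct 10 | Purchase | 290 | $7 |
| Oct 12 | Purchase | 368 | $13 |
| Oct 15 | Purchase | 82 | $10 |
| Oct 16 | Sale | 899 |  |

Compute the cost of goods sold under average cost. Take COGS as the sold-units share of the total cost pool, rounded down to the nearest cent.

COGS = $9,044.48

Oct 16, sell 899: 899/1221 × $12,284.00 → $9,044.48
Ending inventory (cost pool remaining) = $3,239.52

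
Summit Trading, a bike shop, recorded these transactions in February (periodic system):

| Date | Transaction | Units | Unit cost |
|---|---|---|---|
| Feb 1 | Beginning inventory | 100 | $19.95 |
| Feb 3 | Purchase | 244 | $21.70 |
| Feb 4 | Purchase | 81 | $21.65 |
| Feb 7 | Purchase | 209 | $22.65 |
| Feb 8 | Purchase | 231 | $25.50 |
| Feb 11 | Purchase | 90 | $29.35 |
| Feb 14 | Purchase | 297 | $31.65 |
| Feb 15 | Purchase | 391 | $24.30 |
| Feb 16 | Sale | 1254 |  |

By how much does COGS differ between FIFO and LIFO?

FIFO COGS: 100 @ $19.95 + 244 @ $21.70 + 81 @ $21.65 + 209 @ $22.65 + 231 @ $25.50 + 90 @ $29.35 + 297 @ $31.65 + 2 @ $24.30 = $31,757.95
LIFO COGS: 391 @ $24.30 + 297 @ $31.65 + 90 @ $29.35 + 231 @ $25.50 + 209 @ $22.65 + 36 @ $21.65 = $32,946.60
Difference = |$31,757.95 − $32,946.60| = $1,188.65

$1,188.65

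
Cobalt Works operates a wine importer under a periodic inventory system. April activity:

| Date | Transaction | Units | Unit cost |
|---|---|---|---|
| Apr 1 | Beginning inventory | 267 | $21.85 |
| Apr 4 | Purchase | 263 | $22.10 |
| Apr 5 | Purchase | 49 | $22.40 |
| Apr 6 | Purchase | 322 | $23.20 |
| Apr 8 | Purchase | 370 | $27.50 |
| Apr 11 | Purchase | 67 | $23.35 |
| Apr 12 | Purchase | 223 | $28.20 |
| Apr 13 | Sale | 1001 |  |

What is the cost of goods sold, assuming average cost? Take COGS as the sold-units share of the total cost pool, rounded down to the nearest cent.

COGS = $24,523.08

Apr 13, sell 1001: 1001/1561 × $38,242.30 → $24,523.08
Ending inventory (cost pool remaining) = $13,719.22
Check: goods available $38,242.30 = COGS $24,523.08 + ending $13,719.22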